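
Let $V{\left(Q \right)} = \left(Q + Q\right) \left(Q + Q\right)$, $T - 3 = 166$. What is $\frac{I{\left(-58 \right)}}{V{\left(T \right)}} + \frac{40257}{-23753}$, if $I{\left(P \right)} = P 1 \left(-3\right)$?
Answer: $- \frac{2297493843}{1356818866} \approx -1.6933$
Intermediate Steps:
$T = 169$ ($T = 3 + 166 = 169$)
$V{\left(Q \right)} = 4 Q^{2}$ ($V{\left(Q \right)} = 2 Q 2 Q = 4 Q^{2}$)
$I{\left(P \right)} = - 3 P$ ($I{\left(P \right)} = P \left(-3\right) = - 3 P$)
$\frac{I{\left(-58 \right)}}{V{\left(T \right)}} + \frac{40257}{-23753} = \frac{\left(-3\right) \left(-58\right)}{4 \cdot 169^{2}} + \frac{40257}{-23753} = \frac{174}{4 \cdot 28561} + 40257 \left(- \frac{1}{23753}\right) = \frac{174}{114244} - \frac{40257}{23753} = 174 \cdot \frac{1}{114244} - \frac{40257}{23753} = \frac{87}{57122} - \frac{40257}{23753} = - \frac{2297493843}{1356818866}$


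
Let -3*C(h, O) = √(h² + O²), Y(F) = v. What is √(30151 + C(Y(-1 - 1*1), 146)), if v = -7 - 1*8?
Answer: √(271359 - 3*√21541)/3 ≈ 173.50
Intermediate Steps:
v = -15 (v = -7 - 8 = -15)
Y(F) = -15
C(h, O) = -√(O² + h²)/3 (C(h, O) = -√(h² + O²)/3 = -√(O² + h²)/3)
√(30151 + C(Y(-1 - 1*1), 146)) = √(30151 - √(146² + (-15)²)/3) = √(30151 - √(21316 + 225)/3) = √(30151 - √21541/3)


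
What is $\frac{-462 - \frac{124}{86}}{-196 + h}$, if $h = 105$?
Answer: $\frac{19928}{3913} \approx 5.0928$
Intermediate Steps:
$\frac{-462 - \frac{124}{86}}{-196 + h} = \frac{-462 - \frac{124}{86}}{-196 + 105} = \frac{-462 - \frac{62}{43}}{-91} = \left(-462 - \frac{62}{43}\right) \left(- \frac{1}{91}\right) = \left(- \frac{19928}{43}\right) \left(- \frac{1}{91}\right) = \frac{19928}{3913}$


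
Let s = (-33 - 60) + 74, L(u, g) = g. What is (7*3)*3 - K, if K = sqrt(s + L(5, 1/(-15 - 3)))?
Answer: 63 - 7*I*sqrt(14)/6 ≈ 63.0 - 4.3653*I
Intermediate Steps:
s = -19 (s = -93 + 74 = -19)
K = 7*I*sqrt(14)/6 (K = sqrt(-19 + 1/(-15 - 3)) = sqrt(-19 + 1/(-18)) = sqrt(-19 - 1/18) = sqrt(-343/18) = 7*I*sqrt(14)/6 ≈ 4.3653*I)
(7*3)*3 - K = (7*3)*3 - 7*I*sqrt(14)/6 = 21*3 - 7*I*sqrt(14)/6 = 63 - 7*I*sqrt(14)/6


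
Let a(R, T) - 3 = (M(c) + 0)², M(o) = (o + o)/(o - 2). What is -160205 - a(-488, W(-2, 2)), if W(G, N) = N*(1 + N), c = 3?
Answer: -160244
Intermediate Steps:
M(o) = 2*o/(-2 + o) (M(o) = (2*o)/(-2 + o) = 2*o/(-2 + o))
a(R, T) = 39 (a(R, T) = 3 + (2*3/(-2 + 3) + 0)² = 3 + (2*3/1 + 0)² = 3 + (2*3*1 + 0)² = 3 + (6 + 0)² = 3 + 6² = 3 + 36 = 39)
-160205 - a(-488, W(-2, 2)) = -160205 - 1*39 = -160205 - 39 = -160244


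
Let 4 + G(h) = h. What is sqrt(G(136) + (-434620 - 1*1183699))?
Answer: I*sqrt(1618187) ≈ 1272.1*I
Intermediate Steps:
G(h) = -4 + h
sqrt(G(136) + (-434620 - 1*1183699)) = sqrt((-4 + 136) + (-434620 - 1*1183699)) = sqrt(132 + (-434620 - 1183699)) = sqrt(132 - 1618319) = sqrt(-1618187) = I*sqrt(1618187)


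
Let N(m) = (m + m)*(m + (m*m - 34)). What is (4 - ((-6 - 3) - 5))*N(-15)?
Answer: -95040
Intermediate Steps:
N(m) = 2*m*(-34 + m + m²) (N(m) = (2*m)*(m + (m² - 34)) = (2*m)*(m + (-34 + m²)) = (2*m)*(-34 + m + m²) = 2*m*(-34 + m + m²))
(4 - ((-6 - 3) - 5))*N(-15) = (4 - ((-6 - 3) - 5))*(2*(-15)*(-34 - 15 + (-15)²)) = (4 - (-9 - 5))*(2*(-15)*(-34 - 15 + 225)) = (4 - 1*(-14))*(2*(-15)*176) = (4 + 14)*(-5280) = 18*(-5280) = -95040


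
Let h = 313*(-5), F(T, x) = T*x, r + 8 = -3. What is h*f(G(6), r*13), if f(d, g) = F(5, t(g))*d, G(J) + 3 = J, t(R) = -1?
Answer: 23475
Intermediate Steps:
G(J) = -3 + J
r = -11 (r = -8 - 3 = -11)
f(d, g) = -5*d (f(d, g) = (5*(-1))*d = -5*d)
h = -1565
h*f(G(6), r*13) = -(-7825)*(-3 + 6) = -(-7825)*3 = -1565*(-15) = 23475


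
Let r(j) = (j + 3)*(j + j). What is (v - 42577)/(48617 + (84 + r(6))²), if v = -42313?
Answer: -84890/85481 ≈ -0.99309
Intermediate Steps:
r(j) = 2*j*(3 + j) (r(j) = (3 + j)*(2*j) = 2*j*(3 + j))
(v - 42577)/(48617 + (84 + r(6))²) = (-42313 - 42577)/(48617 + (84 + 2*6*(3 + 6))²) = -84890/(48617 + (84 + 2*6*9)²) = -84890/(48617 + (84 + 108)²) = -84890/(48617 + 192²) = -84890/(48617 + 36864) = -84890/85481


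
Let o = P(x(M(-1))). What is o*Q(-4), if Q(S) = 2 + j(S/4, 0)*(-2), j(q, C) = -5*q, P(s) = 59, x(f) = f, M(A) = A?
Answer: -472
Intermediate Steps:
o = 59
Q(S) = 2 + 5*S/2 (Q(S) = 2 - 5*S/4*(-2) = 2 + 5*S/2)
o*Q(-4) = 59*(2 + (5/2)*(-4)) = 59*(2 - 10) = 59*(-8) = -472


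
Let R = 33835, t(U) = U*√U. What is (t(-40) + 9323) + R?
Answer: 43158 - 80*I*√10 ≈ 43158.0 - 252.98*I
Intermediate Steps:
t(U) = U^(3/2)
(t(-40) + 9323) + R = ((-40)^(3/2) + 9323) + 33835 = (-80*I*√10 + 9323) + 33835 = (9323 - 80*I*√10) + 33835 = 43158 - 80*I*√10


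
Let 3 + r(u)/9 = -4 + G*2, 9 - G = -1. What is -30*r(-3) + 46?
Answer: -3464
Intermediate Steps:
G = 10 (G = 9 - 1*(-1) = 9 + 1 = 10)
r(u) = 117 (r(u) = -27 + 9*(-4 + 10*2) = -27 + 9*(-4 + 20) = -27 + 9*16 = -27 + 144 = 117)
-30*r(-3) + 46 = -30*117 + 46 = -3510 + 46 = -3464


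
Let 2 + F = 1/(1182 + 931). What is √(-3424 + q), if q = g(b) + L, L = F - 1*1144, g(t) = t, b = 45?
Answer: 2*I*√5050769403/2113 ≈ 67.268*I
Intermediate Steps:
F = -4225/2113 (F = -2 + 1/(1182 + 931) = -2 + 1/2113 = -4225/2113 ≈ -1.9995)
L = -2421497/2113 (L = -4225/2113 - 1*1144 = -4225/2113 - 1144 = -2421497/2113 ≈ -1146.0)
q = -2326412/2113 (q = 45 - 2421497/2113 = -2326412/2113 ≈ -1101.0)
√(-3424 + q) = √(-3424 - 2326412/2113) = √(-9561324/2113) = 2*I*√5050769403/2113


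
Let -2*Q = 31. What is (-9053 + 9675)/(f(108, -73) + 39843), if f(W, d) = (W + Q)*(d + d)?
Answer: 311/13169 ≈ 0.023616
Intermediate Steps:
Q = -31/2 (Q = -½*31 = -31/2 ≈ -15.500)
f(W, d) = 2*d*(-31/2 + W) (f(W, d) = (W - 31/2)*(d + d) = (-31/2 + W)*(2*d) = 2*d*(-31/2 + W))
(-9053 + 9675)/(f(108, -73) + 39843) = (-9053 + 9675)/(-73*(-31 + 2*108) + 39843) = 622/(-73*(-31 + 216) + 39843) = 622/(-73*185 + 39843) = 622/(-13505 + 39843) = 622/26338 = 622*(1/26338) = 311/13169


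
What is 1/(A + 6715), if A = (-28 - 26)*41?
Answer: 1/4501 ≈ 0.00022217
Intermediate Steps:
A = -2214 (A = -54*41 = -2214)
1/(A + 6715) = 1/(-2214 + 6715) = 1/4501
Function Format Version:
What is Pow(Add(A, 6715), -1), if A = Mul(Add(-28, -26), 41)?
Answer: Rational(1, 4501) ≈ 0.00022217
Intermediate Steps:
A = -2214 (A = Mul(-54, 41) = -2214)
Pow(Add(A, 6715), -1) = Pow(Add(-2214, 6715), -1) = Pow(4501, -1) = Rational(1, 4501)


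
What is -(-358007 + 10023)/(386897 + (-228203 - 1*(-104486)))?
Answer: 86996/65795 ≈ 1.3222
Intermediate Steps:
-(-358007 + 10023)/(386897 + (-228203 - 1*(-104486))) = -(-347984)/(386897 + (-228203 + 104486)) = -(-347984)/(386897 - 123717) = -(-347984)/263180 = -1*(-86996/65795) = 86996/65795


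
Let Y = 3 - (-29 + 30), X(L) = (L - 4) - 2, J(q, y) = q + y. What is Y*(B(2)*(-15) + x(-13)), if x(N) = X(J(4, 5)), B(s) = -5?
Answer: 156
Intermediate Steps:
X(L) = -6 + L (X(L) = (-4 + L) - 2 = -6 + L)
x(N) = 3 (x(N) = -6 + (4 + 5) = -6 + 9 = 3)
Y = 2 (Y = 3 - 1*1 = 3 - 1 = 2)
Y*(B(2)*(-15) + x(-13)) = 2*(-5*(-15) + 3) = 2*(75 + 3) = 2*78 = 156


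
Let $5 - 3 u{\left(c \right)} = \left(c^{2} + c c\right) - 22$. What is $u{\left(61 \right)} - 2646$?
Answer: $- \frac{15353}{3} \approx -5117.7$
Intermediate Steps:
$u{\left(c \right)} = 9 - \frac{2 c^{2}}{3}$ ($u{\left(c \right)} = \frac{5}{3} - \frac{\left(c^{2} + c c\right) - 22}{3} = \frac{5}{3} - \frac{\left(c^{2} + c^{2}\right) - 22}{3} = \frac{5}{3} - \frac{2 c^{2} - 22}{3} = \frac{5}{3} - \frac{-22 + 2 c^{2}}{3} = \frac{5}{3} - \left(- \frac{22}{3} + \frac{2 c^{2}}{3}\right) = 9 - \frac{2 c^{2}}{3}$)
$u{\left(61 \right)} - 2646 = \left(9 - \frac{2 \cdot 61^{2}}{3}\right) - 2646 = \left(9 - \frac{7442}{3}\right) - 2646 = - \frac{7415}{3} - 2646 = - \frac{15353}{3}$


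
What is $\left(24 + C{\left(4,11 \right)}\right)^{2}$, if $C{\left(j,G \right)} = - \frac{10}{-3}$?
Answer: $\frac{6724}{9} \approx 747.11$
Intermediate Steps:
$C{\left(j,G \right)} = \frac{10}{3}$ ($C{\left(j,G \right)} = \left(-10\right) \left(- \frac{1}{3}\right) = \frac{10}{3}$)
$\left(24 + C{\left(4,11 \right)}\right)^{2} = \left(24 + \frac{10}{3}\right)^{2} = \left(\frac{82}{3}\right)^{2} = \frac{6724}{9}$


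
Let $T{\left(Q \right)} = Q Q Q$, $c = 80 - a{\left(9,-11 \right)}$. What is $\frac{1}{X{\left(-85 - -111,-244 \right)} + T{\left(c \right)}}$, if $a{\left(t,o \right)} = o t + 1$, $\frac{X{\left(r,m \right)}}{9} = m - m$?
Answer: $\frac{1}{5639752} \approx 1.7731 \cdot 10^{-7}$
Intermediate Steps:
$X{\left(r,m \right)} = 0$ ($X{\left(r,m \right)} = 9 \left(m - m\right) = 9 \cdot 0 = 0$)
$a{\left(t,o \right)} = 1 + o t$
$c = 178$ ($c = 80 - \left(1 - 99\right) = 80 - -98 = 80 + 98 = 178$)
$T{\left(Q \right)} = Q^{3}$ ($T{\left(Q \right)} = Q^{2} Q = Q^{3}$)
$\frac{1}{X{\left(-85 - -111,-244 \right)} + T{\left(c \right)}} = \frac{1}{0 + 178^{3}} = \frac{1}{0 + 5639752} = \frac{1}{5639752}$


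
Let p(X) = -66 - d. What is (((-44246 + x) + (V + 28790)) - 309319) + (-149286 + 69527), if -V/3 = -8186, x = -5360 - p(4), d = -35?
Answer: -385305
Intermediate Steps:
p(X) = -31 (p(X) = -66 - 1*(-35) = -66 + 35 = -31)
x = -5329 (x = -5360 - 1*(-31) = -5360 + 31 = -5329)
V = 24558 (V = -3*(-8186) = 24558)
(((-44246 + x) + (V + 28790)) - 309319) + (-149286 + 69527) = (((-44246 - 5329) + (24558 + 28790)) - 309319) + (-149286 + 69527) = ((-49575 + 53348) - 309319) - 79759 = (3773 - 309319) - 79759 = -305546 - 79759 = -385305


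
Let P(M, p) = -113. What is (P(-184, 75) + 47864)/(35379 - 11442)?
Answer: 15917/7979 ≈ 1.9949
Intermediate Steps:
(P(-184, 75) + 47864)/(35379 - 11442) = (-113 + 47864)/(35379 - 11442) = 47751/23937 = 47751*(1/23937) = 15917/7979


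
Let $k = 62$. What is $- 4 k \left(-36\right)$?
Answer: $8928$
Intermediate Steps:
$- 4 k \left(-36\right) = \left(-4\right) 62 \left(-36\right) = \left(-248\right) \left(-36\right) = 8928$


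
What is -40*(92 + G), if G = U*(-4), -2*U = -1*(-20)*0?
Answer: -3680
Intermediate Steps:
U = 0 (U = -(-1*(-20))*0/2 = -10*0 = -½*0 = 0)
G = 0 (G = 0*(-4) = 0)
-40*(92 + G) = -40*(92 + 0) = -40*92 = -3680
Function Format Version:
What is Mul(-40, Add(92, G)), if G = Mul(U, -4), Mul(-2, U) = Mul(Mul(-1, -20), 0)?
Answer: -3680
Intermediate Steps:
U = 0 (U = Mul(Rational(-1, 2), Mul(Mul(-1, -20), 0)) = Mul(Rational(-1, 2), Mul(20, 0)) = Mul(Rational(-1, 2), 0) = 0)
G = 0 (G = Mul(0, -4) = 0)
Mul(-40, Add(92, G)) = Mul(-40, Add(92, 0)) = Mul(-40, 92) = -3680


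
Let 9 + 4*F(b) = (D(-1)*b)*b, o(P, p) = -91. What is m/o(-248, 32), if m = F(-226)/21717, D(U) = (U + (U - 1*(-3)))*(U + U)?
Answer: 102161/7904988 ≈ 0.012924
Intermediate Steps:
D(U) = 2*U*(3 + 2*U) (D(U) = (U + (U + 3))*(2*U) = (U + (3 + U))*(2*U) = (3 + 2*U)*(2*U) = 2*U*(3 + 2*U))
F(b) = -9/4 - b²/2 (F(b) = -9/4 + (((2*(-1)*(3 + 2*(-1)))*b)*b)/4 = -9/4 + (((2*(-1)*(3 - 2))*b)*b)/4 = -9/4 + (((2*(-1)*1)*b)*b)/4 = -9/4 + ((-2*b)*b)/4 = -9/4 + (-2*b²)/4 = -9/4 - b²/2)
m = -102161/86868 (m = (-9/4 - ½*(-226)²)/21717 = (-9/4 - ½*51076)*(1/21717) = (-9/4 - 25538)*(1/21717) = -102161/4*1/21717 = -102161/86868 ≈ -1.1760)
m/o(-248, 32) = -102161/86868/(-91) = -102161/86868*(-1/91) = 102161/7904988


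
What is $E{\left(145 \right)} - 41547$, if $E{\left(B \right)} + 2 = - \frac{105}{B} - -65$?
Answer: $- \frac{1203057}{29} \approx -41485.0$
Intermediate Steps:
$E{\left(B \right)} = 63 - \frac{105}{B}$ ($E{\left(B \right)} = -2 - \left(-65 + \frac{105}{B}\right) = -2 + \left(- \frac{105}{B} + 65\right) = -2 + \left(65 - \frac{105}{B}\right) = 63 - \frac{105}{B}$)
$E{\left(145 \right)} - 41547 = \left(63 - \frac{105}{145}\right) - 41547 = \left(63 - \frac{21}{29}\right) - 41547 = \frac{1806}{29} - 41547 = - \frac{1203057}{29}$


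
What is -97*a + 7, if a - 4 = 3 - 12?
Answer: 492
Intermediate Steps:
a = -5 (a = 4 + (3 - 12) = 4 - 9 = -5)
-97*a + 7 = -97*(-5) + 7 = 485 + 7 = 492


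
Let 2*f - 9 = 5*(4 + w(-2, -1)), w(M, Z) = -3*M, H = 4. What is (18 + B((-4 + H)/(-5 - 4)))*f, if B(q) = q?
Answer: 531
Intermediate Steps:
f = 59/2 (f = 9/2 + (5*(4 - 3*(-2)))/2 = 9/2 + (5*(4 + 6))/2 = 9/2 + (5*10)/2 = 9/2 + (1/2)*50 = 9/2 + 25 = 59/2 ≈ 29.500)
(18 + B((-4 + H)/(-5 - 4)))*f = (18 + (-4 + 4)/(-5 - 4))*(59/2) = (18 + 0/(-9))*(59/2) = (18 + 0*(-1/9))*(59/2) = (18 + 0)*(59/2) = 18*(59/2) = 531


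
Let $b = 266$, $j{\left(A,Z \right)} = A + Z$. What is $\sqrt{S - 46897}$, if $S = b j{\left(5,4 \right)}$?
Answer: $i \sqrt{44503} \approx 210.96 i$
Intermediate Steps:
$S = 2394$ ($S = 266 \left(5 + 4\right) = 266 \cdot 9 = 2394$)
$\sqrt{S - 46897} = \sqrt{2394 - 46897} = \sqrt{-44503} = i \sqrt{44503}$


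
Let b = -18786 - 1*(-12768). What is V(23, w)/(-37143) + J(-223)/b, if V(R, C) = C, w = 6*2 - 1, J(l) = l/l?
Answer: -34447/74508858 ≈ -0.00046232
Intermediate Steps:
J(l) = 1
w = 11 (w = 12 - 1 = 11)
b = -6018 (b = -18786 + 12768 = -6018)
V(23, w)/(-37143) + J(-223)/b = 11/(-37143) + 1/(-6018) = 11*(-1/37143) + 1*(-1/6018) = -11/37143 - 1/6018 = -34447/74508858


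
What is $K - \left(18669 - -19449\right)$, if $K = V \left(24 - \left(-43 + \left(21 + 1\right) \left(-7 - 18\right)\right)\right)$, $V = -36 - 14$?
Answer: $-68968$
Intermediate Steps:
$V = -50$ ($V = -36 - 14 = -50$)
$K = -30850$ ($K = - 50 \left(24 - \left(-43 + \left(21 + 1\right) \left(-7 - 18\right)\right)\right) = - 50 \left(24 - \left(-43 + 22 \left(-25\right)\right)\right) = - 50 \left(24 + \left(43 - -550\right)\right) = - 50 \left(24 + \left(43 + 550\right)\right) = - 50 \left(24 + 593\right) = \left(-50\right) 617 = -30850$)
$K - \left(18669 - -19449\right) = -30850 - \left(18669 - -19449\right) = -30850 - \left(18669 + 19449\right) = -30850 - 38118 = -68968$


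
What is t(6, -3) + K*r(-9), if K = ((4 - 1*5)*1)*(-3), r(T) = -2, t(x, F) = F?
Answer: -9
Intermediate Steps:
K = 3 (K = ((4 - 5)*1)*(-3) = -1*1*(-3) = -1*(-3) = 3)
t(6, -3) + K*r(-9) = -3 + 3*(-2) = -3 - 6 = -9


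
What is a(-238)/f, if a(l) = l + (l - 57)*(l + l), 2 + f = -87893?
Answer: -140182/87895 ≈ -1.5949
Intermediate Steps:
f = -87895 (f = -2 - 87893 = -87895)
a(l) = l + 2*l*(-57 + l) (a(l) = l + (-57 + l)*(2*l) = l + 2*l*(-57 + l))
a(-238)/f = -238*(-113 + 2*(-238))/(-87895) = -238*(-113 - 476)*(-1/87895) = -238*(-589)*(-1/87895) = 140182*(-1/87895) = -140182/87895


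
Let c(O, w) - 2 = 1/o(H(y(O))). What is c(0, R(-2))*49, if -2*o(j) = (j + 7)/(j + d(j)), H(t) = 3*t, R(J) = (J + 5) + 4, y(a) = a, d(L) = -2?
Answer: 126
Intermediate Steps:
R(J) = 9 + J (R(J) = (5 + J) + 4 = 9 + J)
o(j) = -(7 + j)/(2*(-2 + j)) (o(j) = -(j + 7)/(2*(j - 2)) = -(7 + j)/(2*(-2 + j)))
c(O, w) = 2 + 2*(-2 + 3*O)/(-7 - 3*O) (c(O, w) = 2 + 1/((-7 - 3*O)/(2*(-2 + 3*O))) = 2 + 2*(-2 + 3*O)/(-7 - 3*O))
c(0, R(-2))*49 = (18/(7 + 3*0))*49 = (18/(7 + 0))*49 = (18/7)*49 = 126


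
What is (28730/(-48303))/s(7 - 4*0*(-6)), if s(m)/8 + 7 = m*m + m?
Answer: -14365/9467388 ≈ -0.0015173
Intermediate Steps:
s(m) = -56 + 8*m + 8*m**2 (s(m) = -56 + 8*(m*m + m) = -56 + 8*(m**2 + m) = -56 + 8*(m + m**2) = -56 + (8*m + 8*m**2) = -56 + 8*m + 8*m**2)
(28730/(-48303))/s(7 - 4*0*(-6)) = (28730/(-48303))/(-56 + 8*(7 - 4*0*(-6)) + 8*(7 - 4*0*(-6))**2) = (28730*(-1/48303))/(-56 + 8*(7 + 0*(-6)) + 8*(7 + 0*(-6))**2) = -28730/(48303*(-56 + 8*(7 + 0) + 8*(7 + 0)**2)) = -28730/(48303*(-56 + 8*7 + 8*7**2)) = -28730/(48303*(-56 + 56 + 8*49)) = -28730/(48303*(-56 + 56 + 392)) = -28730/48303/392 = -28730/48303*1/392 = -14365/9467388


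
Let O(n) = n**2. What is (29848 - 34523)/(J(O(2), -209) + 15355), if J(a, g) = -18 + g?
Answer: -4675/15128 ≈ -0.30903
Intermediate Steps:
(29848 - 34523)/(J(O(2), -209) + 15355) = (29848 - 34523)/((-18 - 209) + 15355) = -4675/(-227 + 15355) = -4675/15128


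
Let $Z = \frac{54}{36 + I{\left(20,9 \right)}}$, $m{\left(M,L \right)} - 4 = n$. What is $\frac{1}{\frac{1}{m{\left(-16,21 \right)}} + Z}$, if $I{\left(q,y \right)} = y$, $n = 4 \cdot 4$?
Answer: $\frac{4}{5} \approx 0.8$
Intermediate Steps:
$n = 16$
$m{\left(M,L \right)} = 20$ ($m{\left(M,L \right)} = 4 + 16 = 20$)
$Z = \frac{6}{5}$ ($Z = \frac{54}{36 + 9} = \frac{54}{45} = 54 \cdot \frac{1}{45} = \frac{6}{5} \approx 1.2$)
$\frac{1}{\frac{1}{m{\left(-16,21 \right)}} + Z} = \frac{1}{\frac{1}{20} + \frac{6}{5}} = \frac{1}{\frac{5}{4}} = \frac{4}{5}$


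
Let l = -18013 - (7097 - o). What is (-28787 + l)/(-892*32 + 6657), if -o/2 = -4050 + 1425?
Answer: 48647/21887 ≈ 2.2226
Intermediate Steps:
o = 5250 (o = -2*(-4050 + 1425) = -2*(-2625) = 5250)
l = -19860 (l = -18013 - (7097 - 1*5250) = -18013 - (7097 - 5250) = -18013 - 1*1847 = -18013 - 1847 = -19860)
(-28787 + l)/(-892*32 + 6657) = (-28787 - 19860)/(-892*32 + 6657) = -48647/(-28544 + 6657) = -48647/(-21887) = -48647*(-1/21887) = 48647/21887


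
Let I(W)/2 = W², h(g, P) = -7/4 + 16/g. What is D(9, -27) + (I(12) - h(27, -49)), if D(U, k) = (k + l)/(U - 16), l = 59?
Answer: 215147/756 ≈ 284.59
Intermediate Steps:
D(U, k) = (59 + k)/(-16 + U) (D(U, k) = (k + 59)/(U - 16) = (59 + k)/(-16 + U))
h(g, P) = -7/4 + 16/g (h(g, P) = -7*¼ + 16/g = -7/4 + 16/g)
I(W) = 2*W²
D(9, -27) + (I(12) - h(27, -49)) = (59 - 27)/(-16 + 9) + (2*12² - (-7/4 + 16/27)) = 32/(-7) + (2*144 - (-7/4 + 16*(1/27))) = -⅐*32 + (288 - (-7/4 + 16/27)) = -32/7 + (288 - 1*(-125/108)) = -32/7 + (288 + 125/108) = -32/7 + 31229/108 = 215147/756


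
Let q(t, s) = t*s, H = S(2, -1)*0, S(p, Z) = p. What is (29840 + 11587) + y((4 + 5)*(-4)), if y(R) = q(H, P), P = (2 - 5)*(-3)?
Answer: 41427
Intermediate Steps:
P = 9 (P = -3*(-3) = 9)
H = 0 (H = 2*0 = 0)
q(t, s) = s*t
y(R) = 0 (y(R) = 9*0 = 0)
(29840 + 11587) + y((4 + 5)*(-4)) = (29840 + 11587) + 0 = 41427 + 0 = 41427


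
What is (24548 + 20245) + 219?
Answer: 45012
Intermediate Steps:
(24548 + 20245) + 219 = 44793 + 219 = 45012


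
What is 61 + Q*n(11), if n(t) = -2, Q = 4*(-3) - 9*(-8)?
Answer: -59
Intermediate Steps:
Q = 60 (Q = -12 + 72 = 60)
61 + Q*n(11) = 61 + 60*(-2) = 61 - 120 = -59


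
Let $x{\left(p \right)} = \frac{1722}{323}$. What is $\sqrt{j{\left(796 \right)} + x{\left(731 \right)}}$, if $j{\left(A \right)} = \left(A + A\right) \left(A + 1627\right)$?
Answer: $\frac{\sqrt{402440910070}}{323} \approx 1964.0$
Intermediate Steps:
$x{\left(p \right)} = \frac{1722}{323}$ ($x{\left(p \right)} = 1722 \cdot \frac{1}{323} = \frac{1722}{323}$)
$j{\left(A \right)} = 2 A \left(1627 + A\right)$
$\sqrt{j{\left(796 \right)} + x{\left(731 \right)}} = \sqrt{2 \cdot 796 \left(1627 + 796\right) + \frac{1722}{323}} = \sqrt{2 \cdot 796 \cdot 2423 + \frac{1722}{323}} = \sqrt{3857416 + \frac{1722}{323}} = \sqrt{\frac{1245947090}{323}} = \frac{\sqrt{402440910070}}{323}$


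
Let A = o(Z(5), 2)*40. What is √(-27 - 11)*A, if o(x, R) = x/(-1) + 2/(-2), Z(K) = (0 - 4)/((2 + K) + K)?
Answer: -80*I*√38/3 ≈ -164.38*I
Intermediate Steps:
Z(K) = -4/(2 + 2*K)
o(x, R) = -1 - x (o(x, R) = x*(-1) + 2*(-½) = -x - 1 = -1 - x)
A = -80/3 (A = (-1 - (-2)/(1 + 5))*40 = (-1 - (-2)/6)*40 = (-1 - 1*(-⅓))*40 = (-1 + ⅓)*40 = -⅔*40 = -80/3 ≈ -26.667)
√(-27 - 11)*A = √(-27 - 11)*(-80/3) = √(-38)*(-80/3) = (I*√38)*(-80/3) = -80*I*√38/3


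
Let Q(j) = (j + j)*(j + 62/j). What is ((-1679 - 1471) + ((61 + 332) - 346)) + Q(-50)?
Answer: 2021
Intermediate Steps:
Q(j) = 2*j*(j + 62/j) (Q(j) = (2*j)*(j + 62/j) = 2*j*(j + 62/j))
((-1679 - 1471) + ((61 + 332) - 346)) + Q(-50) = ((-1679 - 1471) + ((61 + 332) - 346)) + (124 + 2*(-50)**2) = (-3150 + (393 - 346)) + (124 + 2*2500) = (-3150 + 47) + (124 + 5000) = -3103 + 5124 = 2021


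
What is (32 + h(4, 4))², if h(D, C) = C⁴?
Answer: 82944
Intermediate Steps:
(32 + h(4, 4))² = (32 + 4⁴)² = (32 + 256)² = 288² = 82944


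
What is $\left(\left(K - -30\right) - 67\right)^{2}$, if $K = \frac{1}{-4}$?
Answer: $\frac{22201}{16} \approx 1387.6$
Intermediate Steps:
$K = - \frac{1}{4} \approx -0.25$
$\left(\left(K - -30\right) - 67\right)^{2} = \left(\left(- \frac{1}{4} - -30\right) - 67\right)^{2} = \left(\left(- \frac{1}{4} + 30\right) - 67\right)^{2} = \left(\frac{119}{4} - 67\right)^{2} = \left(- \frac{149}{4}\right)^{2} = \frac{22201}{16}$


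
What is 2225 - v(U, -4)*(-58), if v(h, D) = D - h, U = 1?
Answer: 1935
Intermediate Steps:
2225 - v(U, -4)*(-58) = 2225 - (-4 - 1*1)*(-58) = 2225 - (-4 - 1)*(-58) = 2225 - (-5)*(-58) = 2225 - 1*290 = 2225 - 290 = 1935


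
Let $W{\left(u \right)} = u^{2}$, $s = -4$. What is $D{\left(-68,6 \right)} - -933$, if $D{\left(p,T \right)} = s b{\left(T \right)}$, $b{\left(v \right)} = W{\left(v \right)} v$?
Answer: $69$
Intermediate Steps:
$b{\left(v \right)} = v^{3}$ ($b{\left(v \right)} = v^{2} v = v^{3}$)
$D{\left(p,T \right)} = - 4 T^{3}$
$D{\left(-68,6 \right)} - -933 = - 4 \cdot 6^{3} - -933 = \left(-4\right) 216 + 933 = -864 + 933 = 69$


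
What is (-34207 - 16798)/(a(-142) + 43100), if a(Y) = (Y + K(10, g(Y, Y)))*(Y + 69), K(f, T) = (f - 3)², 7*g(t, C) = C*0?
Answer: -51005/49889 ≈ -1.0224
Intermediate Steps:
g(t, C) = 0 (g(t, C) = (C*0)/7 = (⅐)*0 = 0)
K(f, T) = (-3 + f)²
a(Y) = (49 + Y)*(69 + Y) (a(Y) = (Y + (-3 + 10)²)*(Y + 69) = (Y + 7²)*(69 + Y) = (Y + 49)*(69 + Y) = (49 + Y)*(69 + Y))
(-34207 - 16798)/(a(-142) + 43100) = (-34207 - 16798)/((3381 + (-142)² + 118*(-142)) + 43100) = -51005/((3381 + 20164 - 16756) + 43100) = -51005/(6789 + 43100) = -51005/49889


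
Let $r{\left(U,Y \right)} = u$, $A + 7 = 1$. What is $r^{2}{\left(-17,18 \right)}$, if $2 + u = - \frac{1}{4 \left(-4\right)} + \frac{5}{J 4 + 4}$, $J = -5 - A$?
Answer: $\frac{441}{256} \approx 1.7227$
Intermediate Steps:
$A = -6$ ($A = -7 + 1 = -6$)
$J = 1$ ($J = -5 - -6 = -5 + 6 = 1$)
$u = - \frac{21}{16}$ ($u = -2 - \left(\frac{1}{4 \left(-4\right)} - \frac{5}{1 \cdot 4 + 4}\right) = -2 - \left(- \frac{1}{16} - \frac{5}{4 + 4}\right) = -2 - \left(- \frac{1}{16} - \frac{5}{8}\right) = -2 + \left(\frac{1}{16} + 5 \cdot \frac{1}{8}\right) = -2 + \left(\frac{1}{16} + \frac{5}{8}\right) = -2 + \frac{11}{16} = - \frac{21}{16} \approx -1.3125$)
$r{\left(U,Y \right)} = - \frac{21}{16}$
$r^{2}{\left(-17,18 \right)} = \left(- \frac{21}{16}\right)^{2} = \frac{441}{256}$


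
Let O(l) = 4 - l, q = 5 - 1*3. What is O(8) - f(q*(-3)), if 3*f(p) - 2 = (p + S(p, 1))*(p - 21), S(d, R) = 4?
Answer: -68/3 ≈ -22.667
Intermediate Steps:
q = 2 (q = 5 - 3 = 2)
f(p) = ⅔ + (-21 + p)*(4 + p)/3 (f(p) = ⅔ + ((p + 4)*(p - 21))/3 = ⅔ + ((4 + p)*(-21 + p))/3 = ⅔ + ((-21 + p)*(4 + p))/3 = ⅔ + (-21 + p)*(4 + p)/3)
O(8) - f(q*(-3)) = (4 - 1*8) - (-82/3 - 34*(-3)/3 + (2*(-3))²/3) = (4 - 8) - (-82/3 - 17/3*(-6) + (⅓)*(-6)²) = -4 - (-82/3 + 34 + (⅓)*36) = -4 - (-82/3 + 34 + 12) = -4 - 1*56/3 = -4 - 56/3 = -68/3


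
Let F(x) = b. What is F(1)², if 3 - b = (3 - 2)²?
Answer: 4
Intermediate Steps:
b = 2 (b = 3 - (3 - 2)² = 3 - 1*1² = 3 - 1*1 = 3 - 1 = 2)
F(x) = 2
F(1)² = 2² = 4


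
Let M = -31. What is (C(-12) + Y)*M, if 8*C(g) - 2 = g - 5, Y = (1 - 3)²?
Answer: -527/8 ≈ -65.875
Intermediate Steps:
Y = 4 (Y = (-2)² = 4)
C(g) = -3/8 + g/8 (C(g) = ¼ + (g - 5)/8 = ¼ + (-5 + g)/8 = ¼ + (-5/8 + g/8) = -3/8 + g/8)
(C(-12) + Y)*M = ((-3/8 + (⅛)*(-12)) + 4)*(-31) = ((-3/8 - 3/2) + 4)*(-31) = (-15/8 + 4)*(-31) = (17/8)*(-31) = -527/8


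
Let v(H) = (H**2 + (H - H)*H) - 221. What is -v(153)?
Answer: -23188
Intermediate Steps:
v(H) = -221 + H**2 (v(H) = (H**2 + 0*H) - 221 = (H**2 + 0) - 221 = H**2 - 221 = -221 + H**2)
-v(153) = -(-221 + 153**2) = -(-221 + 23409) = -1*23188 = -23188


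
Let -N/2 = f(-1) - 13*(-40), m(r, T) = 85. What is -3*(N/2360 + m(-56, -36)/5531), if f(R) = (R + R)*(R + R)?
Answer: 2098458/1631645 ≈ 1.2861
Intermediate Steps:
f(R) = 4*R² (f(R) = (2*R)*(2*R) = 4*R²)
N = -1048 (N = -2*(4*(-1)² - 13*(-40)) = -2*(4*1 + 520) = -2*(4 + 520) = -2*524 = -1048)
-3*(N/2360 + m(-56, -36)/5531) = -3*(-1048/2360 + 85/5531) = -3*(-1048*1/2360 + 85*(1/5531)) = -3*(-131/295 + 85/5531) = -3*(-699486/1631645) = 2098458/1631645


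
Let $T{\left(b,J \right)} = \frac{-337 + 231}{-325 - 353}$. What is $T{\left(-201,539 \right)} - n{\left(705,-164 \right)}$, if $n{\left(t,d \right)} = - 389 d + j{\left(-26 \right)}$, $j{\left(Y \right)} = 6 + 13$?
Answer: $- \frac{21633232}{339} \approx -63815.0$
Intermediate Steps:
$j{\left(Y \right)} = 19$
$T{\left(b,J \right)} = \frac{53}{339}$ ($T{\left(b,J \right)} = - \frac{106}{-678} = \left(-106\right) \left(- \frac{1}{678}\right) = \frac{53}{339}$)
$n{\left(t,d \right)} = 19 - 389 d$ ($n{\left(t,d \right)} = - 389 d + 19 = 19 - 389 d$)
$T{\left(-201,539 \right)} - n{\left(705,-164 \right)} = \frac{53}{339} - \left(19 - -63796\right) = \frac{53}{339} - \left(19 + 63796\right) = \frac{53}{339} - 63815 = - \frac{21633232}{339}$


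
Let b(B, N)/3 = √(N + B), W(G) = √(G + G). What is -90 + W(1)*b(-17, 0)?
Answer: -90 + 3*I*√34 ≈ -90.0 + 17.493*I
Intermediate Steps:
W(G) = √2*√G (W(G) = √(2*G) = √2*√G)
b(B, N) = 3*√(B + N) (b(B, N) = 3*√(N + B) = 3*√(B + N))
-90 + W(1)*b(-17, 0) = -90 + (√2*√1)*(3*√(-17 + 0)) = -90 + (√2*1)*(3*√(-17)) = -90 + √2*(3*(I*√17)) = -90 + √2*(3*I*√17) = -90 + 3*I*√34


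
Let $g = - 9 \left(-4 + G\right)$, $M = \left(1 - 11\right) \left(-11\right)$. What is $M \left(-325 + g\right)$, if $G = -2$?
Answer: $-29810$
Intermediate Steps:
$M = 110$ ($M = \left(-10\right) \left(-11\right) = 110$)
$g = 54$ ($g = - 9 \left(-4 - 2\right) = \left(-9\right) \left(-6\right) = 54$)
$M \left(-325 + g\right) = 110 \left(-325 + 54\right) = 110 \left(-271\right) = -29810$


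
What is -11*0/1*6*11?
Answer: 0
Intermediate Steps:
-11*0/1*6*11 = -11*1*0*6*11 = -0*6*11 = -11*0*11 = 0*11 = 0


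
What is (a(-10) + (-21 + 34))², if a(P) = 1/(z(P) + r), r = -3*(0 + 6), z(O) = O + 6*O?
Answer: 1306449/7744 ≈ 168.70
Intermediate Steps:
z(O) = 7*O
r = -18 (r = -3*6 = -18)
a(P) = 1/(-18 + 7*P) (a(P) = 1/(7*P - 18) = 1/(-18 + 7*P))
(a(-10) + (-21 + 34))² = (1/(-18 + 7*(-10)) + (-21 + 34))² = (1/(-18 - 70) + 13)² = (1/(-88) + 13)² = (-1/88 + 13)² = (1143/88)² = 1306449/7744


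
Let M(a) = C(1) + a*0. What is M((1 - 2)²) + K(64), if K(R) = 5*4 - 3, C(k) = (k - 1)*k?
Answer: 17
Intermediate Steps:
C(k) = k*(-1 + k) (C(k) = (-1 + k)*k = k*(-1 + k))
K(R) = 17 (K(R) = 20 - 3 = 17)
M(a) = 0 (M(a) = 1*(-1 + 1) + a*0 = 1*0 + 0 = 0 + 0 = 0)
M((1 - 2)²) + K(64) = 0 + 17 = 17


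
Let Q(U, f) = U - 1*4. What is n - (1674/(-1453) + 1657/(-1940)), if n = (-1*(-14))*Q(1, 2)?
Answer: -112735259/2818820 ≈ -39.994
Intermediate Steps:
Q(U, f) = -4 + U (Q(U, f) = U - 4 = -4 + U)
n = -42 (n = (-1*(-14))*(-4 + 1) = 14*(-3) = -42)
n - (1674/(-1453) + 1657/(-1940)) = -42 - (1674/(-1453) + 1657/(-1940)) = -42 - (1674*(-1/1453) + 1657*(-1/1940)) = -42 - (-1674/1453 - 1657/1940) = -42 - 1*(-5655181/2818820) = -42 + 5655181/2818820 = -112735259/2818820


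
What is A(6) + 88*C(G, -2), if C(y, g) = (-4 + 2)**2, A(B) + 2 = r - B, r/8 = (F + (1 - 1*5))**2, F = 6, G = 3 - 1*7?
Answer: 376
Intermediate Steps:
G = -4 (G = 3 - 7 = -4)
r = 32 (r = 8*(6 + (1 - 1*5))**2 = 8*(6 + (1 - 5))**2 = 8*(6 - 4)**2 = 8*2**2 = 8*4 = 32)
A(B) = 30 - B (A(B) = -2 + (32 - B) = 30 - B)
C(y, g) = 4 (C(y, g) = (-2)**2 = 4)
A(6) + 88*C(G, -2) = (30 - 1*6) + 88*4 = (30 - 6) + 352 = 24 + 352 = 376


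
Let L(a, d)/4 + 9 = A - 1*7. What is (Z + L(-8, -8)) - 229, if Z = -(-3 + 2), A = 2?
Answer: -284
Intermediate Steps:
Z = 1 (Z = -1*(-1) = 1)
L(a, d) = -56 (L(a, d) = -36 + 4*(2 - 1*7) = -36 + 4*(2 - 7) = -36 + 4*(-5) = -36 - 20 = -56)
(Z + L(-8, -8)) - 229 = (1 - 56) - 229 = -55 - 229 = -284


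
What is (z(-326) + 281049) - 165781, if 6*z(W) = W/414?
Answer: 143162693/1242 ≈ 1.1527e+5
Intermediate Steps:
z(W) = W/2484 (z(W) = (W/414)/6 = W/2484)
(z(-326) + 281049) - 165781 = ((1/2484)*(-326) + 281049) - 165781 = (-163/1242 + 281049) - 165781 = 349062695/1242 - 165781 = 143162693/1242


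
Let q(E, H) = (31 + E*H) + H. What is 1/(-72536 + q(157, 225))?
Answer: -1/36955 ≈ -2.7060e-5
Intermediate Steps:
q(E, H) = 31 + H + E*H
1/(-72536 + q(157, 225)) = 1/(-72536 + (31 + 225 + 157*225)) = 1/(-72536 + (31 + 225 + 35325)) = 1/(-72536 + 35581) = 1/(-36955) = -1/36955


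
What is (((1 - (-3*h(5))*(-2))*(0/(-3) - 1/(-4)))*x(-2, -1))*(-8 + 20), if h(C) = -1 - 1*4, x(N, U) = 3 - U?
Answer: 372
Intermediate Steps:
h(C) = -5 (h(C) = -1 - 4 = -5)
(((1 - (-3*h(5))*(-2))*(0/(-3) - 1/(-4)))*x(-2, -1))*(-8 + 20) = (((1 - (-3*(-5))*(-2))*(0/(-3) - 1/(-4)))*(3 - 1*(-1)))*(-8 + 20) = (((1 - 15*(-2))*(0*(-1/3) - 1*(-1/4)))*(3 + 1))*12 = (((1 - 1*(-30))*(0 + 1/4))*4)*12 = (((1 + 30)*(1/4))*4)*12 = ((31*(1/4))*4)*12 = ((31/4)*4)*12 = 31*12 = 372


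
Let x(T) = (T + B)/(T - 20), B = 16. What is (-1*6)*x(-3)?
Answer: 78/23 ≈ 3.3913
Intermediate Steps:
x(T) = (16 + T)/(-20 + T) (x(T) = (T + 16)/(T - 20) = (16 + T)/(-20 + T))
(-1*6)*x(-3) = (-1*6)*((16 - 3)/(-20 - 3)) = -6*13/(-23) = -(-6)*13/23 = -6*(-13/23) = 78/23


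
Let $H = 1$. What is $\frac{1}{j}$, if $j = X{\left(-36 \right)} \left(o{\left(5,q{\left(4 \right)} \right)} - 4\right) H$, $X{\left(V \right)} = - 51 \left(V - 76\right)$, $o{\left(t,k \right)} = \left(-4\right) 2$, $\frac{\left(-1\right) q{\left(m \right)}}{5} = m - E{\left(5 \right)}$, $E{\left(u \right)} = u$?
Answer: $- \frac{1}{68544} \approx -1.4589 \cdot 10^{-5}$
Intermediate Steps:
$q{\left(m \right)} = 25 - 5 m$ ($q{\left(m \right)} = - 5 \left(m - 5\right) = - 5 \left(-5 + m\right) = 25 - 5 m$)
$o{\left(t,k \right)} = -8$
$X{\left(V \right)} = 3876 - 51 V$ ($X{\left(V \right)} = - 51 \left(-76 + V\right) = 3876 - 51 V$)
$j = -68544$ ($j = \left(3876 - -1836\right) \left(-8 - 4\right) 1 = \left(3876 + 1836\right) \left(\left(-12\right) 1\right) = 5712 \left(-12\right) = -68544$)
$\frac{1}{j} = \frac{1}{-68544} = - \frac{1}{68544}$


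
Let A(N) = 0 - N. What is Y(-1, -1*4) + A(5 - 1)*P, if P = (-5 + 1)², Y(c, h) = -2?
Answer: -66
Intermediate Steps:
A(N) = -N
P = 16 (P = (-4)² = 16)
Y(-1, -1*4) + A(5 - 1)*P = -2 - (5 - 1)*16 = -2 - 1*4*16 = -2 - 4*16 = -2 - 64 = -66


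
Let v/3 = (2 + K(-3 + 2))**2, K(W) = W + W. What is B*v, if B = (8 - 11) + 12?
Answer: 0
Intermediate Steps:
K(W) = 2*W
v = 0 (v = 3*(2 + 2*(-3 + 2))**2 = 3*(2 + 2*(-1))**2 = 3*(2 - 2)**2 = 3*0**2 = 3*0 = 0)
B = 9 (B = -3 + 12 = 9)
B*v = 9*0 = 0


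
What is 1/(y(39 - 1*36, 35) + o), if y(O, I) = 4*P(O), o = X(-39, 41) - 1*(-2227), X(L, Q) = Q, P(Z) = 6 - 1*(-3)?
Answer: 1/2304 ≈ 0.00043403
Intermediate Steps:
P(Z) = 9 (P(Z) = 6 + 3 = 9)
o = 2268 (o = 41 - 1*(-2227) = 41 + 2227 = 2268)
y(O, I) = 36 (y(O, I) = 4*9 = 36)
1/(y(39 - 1*36, 35) + o) = 1/(36 + 2268) = 1/2304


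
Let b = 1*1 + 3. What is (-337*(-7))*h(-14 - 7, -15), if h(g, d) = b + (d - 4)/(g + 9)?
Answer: 158053/12 ≈ 13171.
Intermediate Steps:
b = 4 (b = 1 + 3 = 4)
h(g, d) = 4 + (-4 + d)/(9 + g) (h(g, d) = 4 + (d - 4)/(g + 9) = 4 + (-4 + d)/(9 + g))
(-337*(-7))*h(-14 - 7, -15) = (-337*(-7))*((32 - 15 + 4*(-14 - 7))/(9 + (-14 - 7))) = 2359*((32 - 15 + 4*(-21))/(9 - 21)) = 2359*((32 - 15 - 84)/(-12)) = 2359*(-1/12*(-67)) = 2359*(67/12) = 158053/12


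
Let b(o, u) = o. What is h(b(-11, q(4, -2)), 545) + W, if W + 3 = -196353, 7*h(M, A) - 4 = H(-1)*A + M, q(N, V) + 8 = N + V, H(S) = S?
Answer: -1375044/7 ≈ -1.9643e+5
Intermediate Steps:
q(N, V) = -8 + N + V (q(N, V) = -8 + (N + V) = -8 + N + V)
h(M, A) = 4/7 - A/7 + M/7 (h(M, A) = 4/7 + (-A + M)/7 = 4/7 + (M - A)/7 = 4/7 + (-A/7 + M/7) = 4/7 - A/7 + M/7)
W = -196356 (W = -3 - 196353 = -196356)
h(b(-11, q(4, -2)), 545) + W = (4/7 - ⅐*545 + (⅐)*(-11)) - 196356 = (4/7 - 545/7 - 11/7) - 196356 = -552/7 - 196356 = -1375044/7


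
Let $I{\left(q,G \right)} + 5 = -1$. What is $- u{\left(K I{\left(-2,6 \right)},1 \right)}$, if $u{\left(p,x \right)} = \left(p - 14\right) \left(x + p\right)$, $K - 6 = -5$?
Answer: $-100$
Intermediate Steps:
$I{\left(q,G \right)} = -6$ ($I{\left(q,G \right)} = -5 - 1 = -6$)
$K = 1$ ($K = 6 - 5 = 1$)
$u{\left(p,x \right)} = \left(-14 + p\right) \left(p + x\right)$
$- u{\left(K I{\left(-2,6 \right)},1 \right)} = - (\left(1 \left(-6\right)\right)^{2} - 14 \cdot 1 \left(-6\right) - 14 + 1 \left(-6\right) 1) = - (\left(-6\right)^{2} - -84 - 14 - 6) = - (36 + 84 - 14 - 6) = \left(-1\right) 100 = -100$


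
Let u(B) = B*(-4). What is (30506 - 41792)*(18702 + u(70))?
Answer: -207910692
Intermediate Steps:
u(B) = -4*B
(30506 - 41792)*(18702 + u(70)) = (30506 - 41792)*(18702 - 4*70) = -11286*(18702 - 280) = -11286*18422 = -207910692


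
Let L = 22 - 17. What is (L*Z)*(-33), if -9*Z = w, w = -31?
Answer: -1705/3 ≈ -568.33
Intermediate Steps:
L = 5
Z = 31/9 (Z = -⅑*(-31) = 31/9 ≈ 3.4444)
(L*Z)*(-33) = (5*(31/9))*(-33) = (155/9)*(-33) = -1705/3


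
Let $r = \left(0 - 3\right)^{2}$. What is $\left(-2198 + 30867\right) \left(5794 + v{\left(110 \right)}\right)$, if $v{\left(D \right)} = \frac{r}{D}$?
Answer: $\frac{18272158481}{110} \approx 1.6611 \cdot 10^{8}$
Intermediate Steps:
$r = 9$ ($r = \left(-3\right)^{2} = 9$)
$v{\left(D \right)} = \frac{9}{D}$
$\left(-2198 + 30867\right) \left(5794 + v{\left(110 \right)}\right) = \left(-2198 + 30867\right) \left(5794 + \frac{9}{110}\right) = 28669 \left(5794 + 9 \cdot \frac{1}{110}\right) = 28669 \left(5794 + \frac{9}{110}\right) = 28669 \cdot \frac{637349}{110} = \frac{18272158481}{110}$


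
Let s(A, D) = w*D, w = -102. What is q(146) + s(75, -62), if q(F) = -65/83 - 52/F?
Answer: 38310213/6059 ≈ 6322.9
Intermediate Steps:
s(A, D) = -102*D
q(F) = -65/83 - 52/F (q(F) = -65*1/83 - 52/F = -65/83 - 52/F)
q(146) + s(75, -62) = (-65/83 - 52/146) - 102*(-62) = (-65/83 - 52*1/146) + 6324 = (-65/83 - 26/73) + 6324 = -6903/6059 + 6324 = 38310213/6059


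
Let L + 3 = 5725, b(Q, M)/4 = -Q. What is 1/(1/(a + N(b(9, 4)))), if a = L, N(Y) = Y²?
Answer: 7018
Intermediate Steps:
b(Q, M) = -4*Q (b(Q, M) = 4*(-Q) = -4*Q)
L = 5722 (L = -3 + 5725 = 5722)
a = 5722
1/(1/(a + N(b(9, 4)))) = 1/(1/(5722 + (-4*9)²)) = 1/(1/(5722 + (-36)²)) = 1/(1/(5722 + 1296)) = 1/(1/7018) = 7018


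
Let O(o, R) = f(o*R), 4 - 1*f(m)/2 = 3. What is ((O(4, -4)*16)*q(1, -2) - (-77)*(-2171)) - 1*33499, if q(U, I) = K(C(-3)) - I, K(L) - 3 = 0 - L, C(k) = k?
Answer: -200410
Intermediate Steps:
f(m) = 2 (f(m) = 8 - 2*3 = 8 - 6 = 2)
O(o, R) = 2
K(L) = 3 - L (K(L) = 3 + (0 - L) = 3 - L)
q(U, I) = 6 - I (q(U, I) = (3 - 1*(-3)) - I = (3 + 3) - I = 6 - I)
((O(4, -4)*16)*q(1, -2) - (-77)*(-2171)) - 1*33499 = ((2*16)*(6 - 1*(-2)) - (-77)*(-2171)) - 1*33499 = (32*(6 + 2) - 1*167167) - 33499 = (32*8 - 167167) - 33499 = (256 - 167167) - 33499 = -166911 - 33499 = -200410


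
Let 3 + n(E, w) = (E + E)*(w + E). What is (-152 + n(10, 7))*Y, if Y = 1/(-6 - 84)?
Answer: -37/18 ≈ -2.0556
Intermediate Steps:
Y = -1/90 (Y = 1/(-90) = -1/90 ≈ -0.011111)
n(E, w) = -3 + 2*E*(E + w) (n(E, w) = -3 + (E + E)*(w + E) = -3 + (2*E)*(E + w) = -3 + 2*E*(E + w))
(-152 + n(10, 7))*Y = (-152 + (-3 + 2*10² + 2*10*7))*(-1/90) = (-152 + (-3 + 2*100 + 140))*(-1/90) = (-152 + (-3 + 200 + 140))*(-1/90) = (-152 + 337)*(-1/90) = 185*(-1/90) = -37/18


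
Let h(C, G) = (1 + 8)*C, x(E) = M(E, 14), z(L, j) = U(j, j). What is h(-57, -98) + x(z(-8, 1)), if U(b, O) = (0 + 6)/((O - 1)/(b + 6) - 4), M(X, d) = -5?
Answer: -518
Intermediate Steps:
U(b, O) = 6/(-4 + (-1 + O)/(6 + b)) (U(b, O) = 6/((-1 + O)/(6 + b) - 4) = 6/(-4 + (-1 + O)/(6 + b)))
z(L, j) = 6*(-6 - j)/(25 + 3*j) (z(L, j) = 6*(-6 - j)/(25 - j + 4*j) = 6*(-6 - j)/(25 + 3*j))
x(E) = -5
h(C, G) = 9*C
h(-57, -98) + x(z(-8, 1)) = 9*(-57) - 5 = -513 - 5 = -518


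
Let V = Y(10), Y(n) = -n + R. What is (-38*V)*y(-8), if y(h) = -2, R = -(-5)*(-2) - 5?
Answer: -1900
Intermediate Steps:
R = -15 (R = -5*2 - 5 = -10 - 5 = -15)
Y(n) = -15 - n (Y(n) = -n - 15 = -15 - n)
V = -25 (V = -15 - 1*10 = -15 - 10 = -25)
(-38*V)*y(-8) = -38*(-25)*(-2) = 950*(-2) = -1900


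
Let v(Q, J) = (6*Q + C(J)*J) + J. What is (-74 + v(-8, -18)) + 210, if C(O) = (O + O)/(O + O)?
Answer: 52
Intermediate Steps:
C(O) = 1 (C(O) = (2*O)/((2*O)) = (2*O)*(1/(2*O)) = 1)
v(Q, J) = 2*J + 6*Q (v(Q, J) = (6*Q + 1*J) + J = (6*Q + J) + J = (J + 6*Q) + J = 2*J + 6*Q)
(-74 + v(-8, -18)) + 210 = (-74 + (2*(-18) + 6*(-8))) + 210 = (-74 + (-36 - 48)) + 210 = (-74 - 84) + 210 = -158 + 210 = 52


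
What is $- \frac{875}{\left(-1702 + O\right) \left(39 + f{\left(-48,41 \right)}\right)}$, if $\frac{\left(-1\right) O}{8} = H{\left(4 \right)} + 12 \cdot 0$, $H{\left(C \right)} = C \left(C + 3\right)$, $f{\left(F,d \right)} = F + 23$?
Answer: $\frac{125}{3852} \approx 0.032451$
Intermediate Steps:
$f{\left(F,d \right)} = 23 + F$
$H{\left(C \right)} = C \left(3 + C\right)$
$O = -224$ ($O = - 8 \left(4 \left(3 + 4\right) + 12 \cdot 0\right) = - 8 \left(4 \cdot 7 + 0\right) = - 8 \left(28 + 0\right) = \left(-8\right) 28 = -224$)
$- \frac{875}{\left(-1702 + O\right) \left(39 + f{\left(-48,41 \right)}\right)} = - \frac{875}{\left(-1702 - 224\right) \left(39 + \left(23 - 48\right)\right)} = - \frac{875}{\left(-1926\right) \left(39 - 25\right)} = - \frac{875}{\left(-1926\right) 14} = - \frac{875}{-26964} = \left(-875\right) \left(- \frac{1}{26964}\right) = \frac{125}{3852}$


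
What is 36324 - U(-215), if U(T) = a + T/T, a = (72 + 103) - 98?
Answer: 36246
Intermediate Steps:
a = 77 (a = 175 - 98 = 77)
U(T) = 78 (U(T) = 77 + T/T = 77 + 1 = 78)
36324 - U(-215) = 36324 - 1*78 = 36324 - 78 = 36246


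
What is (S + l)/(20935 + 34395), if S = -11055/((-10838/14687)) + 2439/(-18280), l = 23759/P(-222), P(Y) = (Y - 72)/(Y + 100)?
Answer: 361714708356653/805699969813200 ≈ 0.44894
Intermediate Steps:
P(Y) = (-72 + Y)/(100 + Y)
l = 1449299/147 (l = 23759/(((-72 - 222)/(100 - 222))) = 23759/((-294/(-122))) = 23759/((-1/122*(-294))) = 23759/(147/61) = 23759*(61/147) = 1449299/147 ≈ 9859.2)
S = 1484000917959/99059320 (S = -11055/((-10838*1/14687)) + 2439*(-1/18280) = -11055/(-10838/14687) - 2439/18280 = -11055*(-14687/10838) - 2439/18280 = 162364785/10838 - 2439/18280 = 1484000917959/99059320 ≈ 14981.)
(S + l)/(20935 + 34395) = (1484000917959/99059320 + 1449299/147)/(20935 + 34395) = (361714708356653/14561720040)/55330 = (361714708356653/14561720040)*(1/55330) = 361714708356653/805699969813200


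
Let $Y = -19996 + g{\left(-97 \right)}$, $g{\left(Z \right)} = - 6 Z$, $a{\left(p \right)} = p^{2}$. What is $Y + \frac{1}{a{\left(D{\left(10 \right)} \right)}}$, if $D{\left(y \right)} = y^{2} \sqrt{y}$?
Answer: $- \frac{1941399999}{100000} \approx -19414.0$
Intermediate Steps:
$D{\left(y \right)} = y^{\frac{5}{2}}$
$Y = -19414$ ($Y = -19996 - -582 = -19996 + 582 = -19414$)
$Y + \frac{1}{a{\left(D{\left(10 \right)} \right)}} = -19414 + \frac{1}{\left(10^{\frac{5}{2}}\right)^{2}} = -19414 + \frac{1}{\left(100 \sqrt{10}\right)^{2}} = -19414 + \frac{1}{100000} = - \frac{1941399999}{100000}$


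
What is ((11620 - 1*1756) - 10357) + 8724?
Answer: 8231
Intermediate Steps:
((11620 - 1*1756) - 10357) + 8724 = ((11620 - 1756) - 10357) + 8724 = (9864 - 10357) + 8724 = -493 + 8724 = 8231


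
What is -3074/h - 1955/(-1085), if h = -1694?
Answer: 94958/26257 ≈ 3.6165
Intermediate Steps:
-3074/h - 1955/(-1085) = -3074/(-1694) - 1955/(-1085) = -3074*(-1/1694) - 1955*(-1/1085) = 1537/847 + 391/217 = 94958/26257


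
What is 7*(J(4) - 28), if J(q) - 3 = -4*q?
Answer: -287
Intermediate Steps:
J(q) = 3 - 4*q
7*(J(4) - 28) = 7*((3 - 4*4) - 28) = 7*((3 - 16) - 28) = 7*(-13 - 28) = 7*(-41) = -287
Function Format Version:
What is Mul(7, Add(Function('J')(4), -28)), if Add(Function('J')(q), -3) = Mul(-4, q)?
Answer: -287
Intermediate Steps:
Function('J')(q) = Add(3, Mul(-4, q))
Mul(7, Add(Function('J')(4), -28)) = Mul(7, Add(Add(3, Mul(-4, 4)), -28)) = Mul(7, Add(Add(3, -16), -28)) = Mul(7, Add(-13, -28)) = Mul(7, -41) = -287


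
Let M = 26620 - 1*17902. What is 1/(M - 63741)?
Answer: -1/55023 ≈ -1.8174e-5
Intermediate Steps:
M = 8718 (M = 26620 - 17902 = 8718)
1/(M - 63741) = 1/(8718 - 63741) = 1/(-55023) = -1/55023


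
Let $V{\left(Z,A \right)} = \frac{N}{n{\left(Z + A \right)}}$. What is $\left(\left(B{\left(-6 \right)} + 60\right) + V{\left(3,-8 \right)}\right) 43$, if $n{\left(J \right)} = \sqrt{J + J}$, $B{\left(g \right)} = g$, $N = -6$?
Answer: $2322 + \frac{129 i \sqrt{10}}{5} \approx 2322.0 + 81.587 i$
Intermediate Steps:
$n{\left(J \right)} = \sqrt{2} \sqrt{J}$ ($n{\left(J \right)} = \sqrt{2 J} = \sqrt{2} \sqrt{J}$)
$V{\left(Z,A \right)} = - \frac{3 \sqrt{2}}{\sqrt{A + Z}}$ ($V{\left(Z,A \right)} = - \frac{6}{\sqrt{2} \sqrt{Z + A}} = - \frac{6}{\sqrt{2} \sqrt{A + Z}} = - 6 \frac{\sqrt{2}}{2 \sqrt{A + Z}} = - \frac{3 \sqrt{2}}{\sqrt{A + Z}}$)
$\left(\left(B{\left(-6 \right)} + 60\right) + V{\left(3,-8 \right)}\right) 43 = \left(\left(-6 + 60\right) - \frac{3 \sqrt{2}}{\sqrt{-8 + 3}}\right) 43 = \left(54 - \frac{3 \sqrt{2}}{i \sqrt{5}}\right) 43 = \left(54 - 3 \sqrt{2} \left(- \frac{i \sqrt{5}}{5}\right)\right) 43 = \left(54 + \frac{3 i \sqrt{10}}{5}\right) 43 = 2322 + \frac{129 i \sqrt{10}}{5}$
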